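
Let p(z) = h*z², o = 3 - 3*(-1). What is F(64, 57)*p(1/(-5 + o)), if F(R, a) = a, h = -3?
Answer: -171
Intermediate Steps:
o = 6 (o = 3 + 3 = 6)
p(z) = -3*z²
F(64, 57)*p(1/(-5 + o)) = 57*(-3/(-5 + 6)²) = 57*(-3*(1/1)²) = 57*(-3*1²) = 57*(-3*1) = 57*(-3) = -171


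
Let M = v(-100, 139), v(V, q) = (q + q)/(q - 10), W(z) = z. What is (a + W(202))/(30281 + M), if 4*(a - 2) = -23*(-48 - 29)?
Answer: 333723/15626108 ≈ 0.021357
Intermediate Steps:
a = 1779/4 (a = 2 + (-23*(-48 - 29))/4 = 2 + (-23*(-77))/4 = 2 + (1/4)*1771 = 2 + 1771/4 = 1779/4 ≈ 444.75)
v(V, q) = 2*q/(-10 + q) (v(V, q) = (2*q)/(-10 + q) = 2*q/(-10 + q))
M = 278/129 (M = 2*139/(-10 + 139) = 2*139/129 = 2*139*(1/129) = 278/129 ≈ 2.1550)
(a + W(202))/(30281 + M) = (1779/4 + 202)/(30281 + 278/129) = 2587/(4*(3906527/129)) = (2587/4)*(129/3906527) = 333723/15626108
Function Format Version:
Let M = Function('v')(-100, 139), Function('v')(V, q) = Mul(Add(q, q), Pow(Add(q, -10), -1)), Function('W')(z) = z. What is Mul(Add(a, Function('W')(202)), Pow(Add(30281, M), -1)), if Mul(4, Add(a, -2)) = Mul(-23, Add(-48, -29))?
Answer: Rational(333723, 15626108) ≈ 0.021357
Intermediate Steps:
a = Rational(1779, 4) (a = Add(2, Mul(Rational(1, 4), Mul(-23, Add(-48, -29)))) = Add(2, Mul(Rational(1, 4), Mul(-23, -77))) = Add(2, Mul(Rational(1, 4), 1771)) = Add(2, Rational(1771, 4)) = Rational(1779, 4) ≈ 444.75)
Function('v')(V, q) = Mul(2, q, Pow(Add(-10, q), -1)) (Function('v')(V, q) = Mul(Mul(2, q), Pow(Add(-10, q), -1)) = Mul(2, q, Pow(Add(-10, q), -1)))
M = Rational(278, 129) (M = Mul(2, 139, Pow(Add(-10, 139), -1)) = Mul(2, 139, Pow(129, -1)) = Mul(2, 139, Rational(1, 129)) = Rational(278, 129) ≈ 2.1550)
Mul(Add(a, Function('W')(202)), Pow(Add(30281, M), -1)) = Mul(Add(Rational(1779, 4), 202), Pow(Add(30281, Rational(278, 129)), -1)) = Mul(Rational(2587, 4), Pow(Rational(3906527, 129), -1)) = Mul(Rational(2587, 4), Rational(129, 3906527)) = Rational(333723, 15626108)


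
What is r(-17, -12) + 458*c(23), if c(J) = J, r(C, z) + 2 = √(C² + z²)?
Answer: 10532 + √433 ≈ 10553.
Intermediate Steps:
r(C, z) = -2 + √(C² + z²)
r(-17, -12) + 458*c(23) = (-2 + √((-17)² + (-12)²)) + 458*23 = (-2 + √(289 + 144)) + 10534 = (-2 + √433) + 10534 = 10532 + √433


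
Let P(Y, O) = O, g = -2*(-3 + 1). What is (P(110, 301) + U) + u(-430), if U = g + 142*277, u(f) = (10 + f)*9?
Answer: 35859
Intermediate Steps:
g = 4 (g = -2*(-2) = 4)
u(f) = 90 + 9*f
U = 39338 (U = 4 + 142*277 = 4 + 39334 = 39338)
(P(110, 301) + U) + u(-430) = (301 + 39338) + (90 + 9*(-430)) = 39639 + (90 - 3870) = 39639 - 3780 = 35859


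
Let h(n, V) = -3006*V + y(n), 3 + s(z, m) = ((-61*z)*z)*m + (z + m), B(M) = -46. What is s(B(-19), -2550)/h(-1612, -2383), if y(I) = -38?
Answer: 329141201/7163260 ≈ 45.949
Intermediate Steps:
s(z, m) = -3 + m + z - 61*m*z**2 (s(z, m) = -3 + (((-61*z)*z)*m + (z + m)) = -3 + ((-61*z**2)*m + (m + z)) = -3 + (-61*m*z**2 + (m + z)) = -3 + (m + z - 61*m*z**2) = -3 + m + z - 61*m*z**2)
h(n, V) = -38 - 3006*V (h(n, V) = -3006*V - 38 = -38 - 3006*V)
s(B(-19), -2550)/h(-1612, -2383) = (-3 - 2550 - 46 - 61*(-2550)*(-46)**2)/(-38 - 3006*(-2383)) = (-3 - 2550 - 46 - 61*(-2550)*2116)/(-38 + 7163298) = (-3 - 2550 - 46 + 329143800)/7163260 = 329141201*(1/7163260) = 329141201/7163260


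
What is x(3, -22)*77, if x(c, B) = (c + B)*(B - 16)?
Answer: 55594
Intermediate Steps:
x(c, B) = (-16 + B)*(B + c) (x(c, B) = (B + c)*(-16 + B) = (-16 + B)*(B + c))
x(3, -22)*77 = ((-22)**2 - 16*(-22) - 16*3 - 22*3)*77 = (484 + 352 - 48 - 66)*77 = 722*77 = 55594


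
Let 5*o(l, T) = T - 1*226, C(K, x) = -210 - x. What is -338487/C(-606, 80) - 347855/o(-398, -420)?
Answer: 180763088/46835 ≈ 3859.6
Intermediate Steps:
o(l, T) = -226/5 + T/5 (o(l, T) = (T - 1*226)/5 = (T - 226)/5 = (-226 + T)/5 = -226/5 + T/5)
-338487/C(-606, 80) - 347855/o(-398, -420) = -338487/(-210 - 1*80) - 347855/(-226/5 + (⅕)*(-420)) = -338487/(-210 - 80) - 347855/(-226/5 - 84) = -338487/(-290) - 347855/(-646/5) = -338487*(-1/290) - 347855*(-5/646) = 338487/290 + 1739275/646 = 180763088/46835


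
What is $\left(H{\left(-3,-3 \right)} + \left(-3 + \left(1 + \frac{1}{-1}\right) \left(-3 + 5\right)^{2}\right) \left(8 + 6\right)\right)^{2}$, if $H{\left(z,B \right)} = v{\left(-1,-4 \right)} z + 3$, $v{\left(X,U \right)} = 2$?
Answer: $2025$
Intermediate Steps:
$H{\left(z,B \right)} = 3 + 2 z$ ($H{\left(z,B \right)} = 2 z + 3 = 3 + 2 z$)
$\left(H{\left(-3,-3 \right)} + \left(-3 + \left(1 + \frac{1}{-1}\right) \left(-3 + 5\right)^{2}\right) \left(8 + 6\right)\right)^{2} = \left(\left(3 + 2 \left(-3\right)\right) + \left(-3 + \left(1 + \frac{1}{-1}\right) \left(-3 + 5\right)^{2}\right) \left(8 + 6\right)\right)^{2} = \left(\left(3 - 6\right) + \left(-3 + \left(1 - 1\right) 2^{2}\right) 14\right)^{2} = \left(-3 + \left(-3 + 0 \cdot 4\right) 14\right)^{2} = \left(-3 + \left(-3 + 0\right) 14\right)^{2} = \left(-3 - 42\right)^{2} = \left(-45\right)^{2} = 2025$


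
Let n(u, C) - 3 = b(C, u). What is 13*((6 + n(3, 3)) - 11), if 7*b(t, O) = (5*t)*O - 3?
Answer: 52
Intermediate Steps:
b(t, O) = -3/7 + 5*O*t/7 (b(t, O) = ((5*t)*O - 3)/7 = (5*O*t - 3)/7 = (-3 + 5*O*t)/7 = -3/7 + 5*O*t/7)
n(u, C) = 18/7 + 5*C*u/7 (n(u, C) = 3 + (-3/7 + 5*u*C/7) = 3 + (-3/7 + 5*C*u/7) = 18/7 + 5*C*u/7)
13*((6 + n(3, 3)) - 11) = 13*((6 + (18/7 + (5/7)*3*3)) - 11) = 13*((6 + (18/7 + 45/7)) - 11) = 13*((6 + 9) - 11) = 13*(15 - 11) = 13*4 = 52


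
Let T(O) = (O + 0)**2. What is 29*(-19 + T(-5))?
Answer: 174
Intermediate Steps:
T(O) = O**2
29*(-19 + T(-5)) = 29*(-19 + (-5)**2) = 29*(-19 + 25) = 29*6 = 174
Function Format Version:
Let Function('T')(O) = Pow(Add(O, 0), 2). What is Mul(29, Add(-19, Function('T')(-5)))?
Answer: 174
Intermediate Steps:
Function('T')(O) = Pow(O, 2)
Mul(29, Add(-19, Function('T')(-5))) = Mul(29, Add(-19, Pow(-5, 2))) = Mul(29, Add(-19, 25)) = Mul(29, 6) = 174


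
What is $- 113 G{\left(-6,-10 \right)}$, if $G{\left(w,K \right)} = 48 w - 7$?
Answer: $33335$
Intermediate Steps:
$G{\left(w,K \right)} = -7 + 48 w$
$- 113 G{\left(-6,-10 \right)} = - 113 \left(-7 + 48 \left(-6\right)\right) = - 113 \left(-7 - 288\right) = \left(-113\right) \left(-295\right) = 33335$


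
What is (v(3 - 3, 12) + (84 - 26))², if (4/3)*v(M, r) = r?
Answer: 4489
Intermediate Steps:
v(M, r) = 3*r/4
(v(3 - 3, 12) + (84 - 26))² = ((¾)*12 + (84 - 26))² = (9 + 58)² = 67² = 4489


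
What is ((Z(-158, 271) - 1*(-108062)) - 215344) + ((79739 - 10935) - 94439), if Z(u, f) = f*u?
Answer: -175735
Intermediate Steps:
((Z(-158, 271) - 1*(-108062)) - 215344) + ((79739 - 10935) - 94439) = ((271*(-158) - 1*(-108062)) - 215344) + ((79739 - 10935) - 94439) = ((-42818 + 108062) - 215344) + (68804 - 94439) = (65244 - 215344) - 25635 = -150100 - 25635 = -175735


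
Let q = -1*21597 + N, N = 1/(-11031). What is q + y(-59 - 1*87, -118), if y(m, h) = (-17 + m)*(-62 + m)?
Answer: 135758516/11031 ≈ 12307.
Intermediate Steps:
y(m, h) = (-62 + m)*(-17 + m)
N = -1/11031 ≈ -9.0654e-5
q = -238236508/11031 (q = -1*21597 - 1/11031 = -21597 - 1/11031 = -238236508/11031 ≈ -21597.)
q + y(-59 - 1*87, -118) = -238236508/11031 + (1054 + (-59 - 1*87)**2 - 79*(-59 - 1*87)) = -238236508/11031 + (1054 + (-59 - 87)**2 - 79*(-59 - 87)) = -238236508/11031 + (1054 + (-146)**2 - 79*(-146)) = -238236508/11031 + (1054 + 21316 + 11534) = -238236508/11031 + 33904 = 135758516/11031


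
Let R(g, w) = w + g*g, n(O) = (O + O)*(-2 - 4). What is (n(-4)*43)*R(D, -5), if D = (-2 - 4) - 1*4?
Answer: 196080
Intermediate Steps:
D = -10 (D = -6 - 4 = -10)
n(O) = -12*O (n(O) = (2*O)*(-6) = -12*O)
R(g, w) = w + g²
(n(-4)*43)*R(D, -5) = (-12*(-4)*43)*(-5 + (-10)²) = (48*43)*(-5 + 100) = 2064*95 = 196080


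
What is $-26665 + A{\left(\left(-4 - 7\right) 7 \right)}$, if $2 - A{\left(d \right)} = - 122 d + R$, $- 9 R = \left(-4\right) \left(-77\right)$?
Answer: $- \frac{324205}{9} \approx -36023.0$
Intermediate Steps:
$R = - \frac{308}{9}$ ($R = - \frac{\left(-4\right) \left(-77\right)}{9} = \left(- \frac{1}{9}\right) 308 = - \frac{308}{9} \approx -34.222$)
$A{\left(d \right)} = \frac{326}{9} + 122 d$ ($A{\left(d \right)} = 2 - \left(- 122 d - \frac{308}{9}\right) = 2 - \left(- \frac{308}{9} - 122 d\right) = 2 + \left(\frac{308}{9} + 122 d\right) = \frac{326}{9} + 122 d$)
$-26665 + A{\left(\left(-4 - 7\right) 7 \right)} = -26665 + \left(\frac{326}{9} + 122 \left(-4 - 7\right) 7\right) = -26665 + \left(\frac{326}{9} + 122 \left(\left(-11\right) 7\right)\right) = -26665 + \left(\frac{326}{9} + 122 \left(-77\right)\right) = -26665 + \left(\frac{326}{9} - 9394\right) = -26665 - \frac{84220}{9} = - \frac{324205}{9}$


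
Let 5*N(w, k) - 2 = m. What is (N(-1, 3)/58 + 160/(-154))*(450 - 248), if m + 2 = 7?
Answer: -2288761/11165 ≈ -204.99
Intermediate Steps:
m = 5 (m = -2 + 7 = 5)
N(w, k) = 7/5 (N(w, k) = 2/5 + (1/5)*5 = 2/5 + 1 = 7/5)
(N(-1, 3)/58 + 160/(-154))*(450 - 248) = ((7/5)/58 + 160/(-154))*(450 - 248) = ((7/5)*(1/58) + 160*(-1/154))*202 = (7/290 - 80/77)*202 = -22661/22330*202 = -2288761/11165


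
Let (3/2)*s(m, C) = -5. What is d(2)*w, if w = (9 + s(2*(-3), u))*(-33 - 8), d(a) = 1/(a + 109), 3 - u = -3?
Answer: -697/333 ≈ -2.0931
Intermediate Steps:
u = 6 (u = 3 - 1*(-3) = 3 + 3 = 6)
s(m, C) = -10/3 (s(m, C) = (2/3)*(-5) = -10/3)
d(a) = 1/(109 + a)
w = -697/3 (w = (9 - 10/3)*(-33 - 8) = (17/3)*(-41) = -697/3 ≈ -232.33)
d(2)*w = -697/3/(109 + 2) = -697/3/111 = (1/111)*(-697/3) = -697/333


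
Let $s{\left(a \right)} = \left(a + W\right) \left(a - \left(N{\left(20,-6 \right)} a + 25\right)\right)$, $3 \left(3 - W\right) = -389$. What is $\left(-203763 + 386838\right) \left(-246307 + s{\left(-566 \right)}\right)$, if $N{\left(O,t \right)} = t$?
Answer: $271206023475$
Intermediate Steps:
$W = \frac{398}{3}$ ($W = 3 - - \frac{389}{3} = 3 + \frac{389}{3} = \frac{398}{3} \approx 132.67$)
$s{\left(a \right)} = \left(-25 + 7 a\right) \left(\frac{398}{3} + a\right)$ ($s{\left(a \right)} = \left(a + \frac{398}{3}\right) \left(a - \left(- 6 a + 25\right)\right) = \left(\frac{398}{3} + a\right) \left(a - \left(25 - 6 a\right)\right) = \left(\frac{398}{3} + a\right) \left(a + \left(-25 + 6 a\right)\right) = \left(\frac{398}{3} + a\right) \left(-25 + 7 a\right) = \left(-25 + 7 a\right) \left(\frac{398}{3} + a\right)$)
$\left(-203763 + 386838\right) \left(-246307 + s{\left(-566 \right)}\right) = \left(-203763 + 386838\right) \left(-246307 + \left(- \frac{9950}{3} + 7 \left(-566\right)^{2} + \frac{2711}{3} \left(-566\right)\right)\right) = 183075 \left(-246307 - -1727700\right) = 183075 \left(-246307 + 1727700\right) = 183075 \cdot 1481393 = 271206023475$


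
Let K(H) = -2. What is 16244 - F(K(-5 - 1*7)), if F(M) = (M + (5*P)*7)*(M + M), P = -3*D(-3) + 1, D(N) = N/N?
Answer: 15956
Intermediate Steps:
D(N) = 1
P = -2 (P = -3*1 + 1 = -3 + 1 = -2)
F(M) = 2*M*(-70 + M) (F(M) = (M + (5*(-2))*7)*(M + M) = (M - 10*7)*(2*M) = (M - 70)*(2*M) = (-70 + M)*(2*M) = 2*M*(-70 + M))
16244 - F(K(-5 - 1*7)) = 16244 - 2*(-2)*(-70 - 2) = 16244 - 2*(-2)*(-72) = 16244 - 1*288 = 16244 - 288 = 15956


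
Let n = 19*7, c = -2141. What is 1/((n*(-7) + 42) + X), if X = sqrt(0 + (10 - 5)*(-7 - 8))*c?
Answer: I/(-889*I + 10705*sqrt(3)) ≈ -2.5799e-6 + 5.3809e-5*I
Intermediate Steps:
n = 133
X = -10705*I*sqrt(3) (X = sqrt(0 + (10 - 5)*(-7 - 8))*(-2141) = sqrt(0 + 5*(-15))*(-2141) = sqrt(0 - 75)*(-2141) = sqrt(-75)*(-2141) = (5*I*sqrt(3))*(-2141) = -10705*I*sqrt(3) ≈ -18542.0*I)
1/((n*(-7) + 42) + X) = 1/((133*(-7) + 42) - 10705*I*sqrt(3)) = 1/((-931 + 42) - 10705*I*sqrt(3)) = 1/(-889 - 10705*I*sqrt(3))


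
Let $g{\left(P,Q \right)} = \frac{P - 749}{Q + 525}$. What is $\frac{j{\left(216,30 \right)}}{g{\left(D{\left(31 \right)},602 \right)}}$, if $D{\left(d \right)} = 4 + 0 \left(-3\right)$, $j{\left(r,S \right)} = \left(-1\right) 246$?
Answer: $\frac{277242}{745} \approx 372.14$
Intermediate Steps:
$j{\left(r,S \right)} = -246$
$D{\left(d \right)} = 4$ ($D{\left(d \right)} = 4 + 0 = 4$)
$g{\left(P,Q \right)} = \frac{-749 + P}{525 + Q}$
$\frac{j{\left(216,30 \right)}}{g{\left(D{\left(31 \right)},602 \right)}} = - \frac{246}{\frac{1}{525 + 602} \left(-749 + 4\right)} = - \frac{246}{\frac{1}{1127} \left(-745\right)} = - \frac{246}{- \frac{745}{1127}} = \left(-246\right) \left(- \frac{1127}{745}\right) = \frac{277242}{745}$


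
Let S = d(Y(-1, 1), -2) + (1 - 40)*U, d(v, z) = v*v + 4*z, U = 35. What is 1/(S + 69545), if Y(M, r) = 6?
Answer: 1/68208 ≈ 1.4661e-5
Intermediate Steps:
d(v, z) = v² + 4*z
S = -1337 (S = (6² + 4*(-2)) + (1 - 40)*35 = (36 - 8) - 39*35 = 28 - 1365 = -1337)
1/(S + 69545) = 1/(-1337 + 69545) = 1/68208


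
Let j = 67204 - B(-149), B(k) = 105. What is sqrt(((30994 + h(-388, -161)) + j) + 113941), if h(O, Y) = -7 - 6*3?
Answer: sqrt(212009) ≈ 460.44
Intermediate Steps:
h(O, Y) = -25 (h(O, Y) = -7 - 18 = -25)
j = 67099 (j = 67204 - 1*105 = 67204 - 105 = 67099)
sqrt(((30994 + h(-388, -161)) + j) + 113941) = sqrt(((30994 - 25) + 67099) + 113941) = sqrt((30969 + 67099) + 113941) = sqrt(98068 + 113941) = sqrt(212009)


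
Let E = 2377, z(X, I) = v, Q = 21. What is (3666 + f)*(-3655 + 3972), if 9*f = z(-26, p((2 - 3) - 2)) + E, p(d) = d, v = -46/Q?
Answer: 235450165/189 ≈ 1.2458e+6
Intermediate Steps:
v = -46/21 ≈ -2.1905
z(X, I) = -46/21
f = 49871/189 (f = (-46/21 + 2377)/9 = (⅑)*(49871/21) = 49871/189 ≈ 263.87)
(3666 + f)*(-3655 + 3972) = (3666 + 49871/189)*(-3655 + 3972) = (742745/189)*317 = 235450165/189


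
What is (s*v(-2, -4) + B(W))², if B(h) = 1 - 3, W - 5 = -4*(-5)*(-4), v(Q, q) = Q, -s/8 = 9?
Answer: 20164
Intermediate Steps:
s = -72 (s = -8*9 = -72)
W = -75 (W = 5 - 4*(-5)*(-4) = 5 + 20*(-4) = 5 - 80 = -75)
B(h) = -2
(s*v(-2, -4) + B(W))² = (-72*(-2) - 2)² = (144 - 2)² = 142² = 20164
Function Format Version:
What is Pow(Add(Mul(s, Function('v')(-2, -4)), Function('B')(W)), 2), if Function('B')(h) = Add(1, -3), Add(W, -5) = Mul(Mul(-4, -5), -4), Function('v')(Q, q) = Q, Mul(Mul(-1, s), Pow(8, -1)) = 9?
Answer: 20164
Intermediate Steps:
s = -72 (s = Mul(-8, 9) = -72)
W = -75 (W = Add(5, Mul(Mul(-4, -5), -4)) = Add(5, Mul(20, -4)) = Add(5, -80) = -75)
Function('B')(h) = -2
Pow(Add(Mul(s, Function('v')(-2, -4)), Function('B')(W)), 2) = Pow(Add(Mul(-72, -2), -2), 2) = Pow(Add(144, -2), 2) = Pow(142, 2) = 20164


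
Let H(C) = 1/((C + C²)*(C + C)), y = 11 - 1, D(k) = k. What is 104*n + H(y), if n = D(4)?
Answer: 915201/2200 ≈ 416.00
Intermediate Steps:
n = 4
y = 10
H(C) = 1/(2*C*(C + C²)) (H(C) = 1/((C + C²)*(2*C)) = 1/(2*C*(C + C²)))
104*n + H(y) = 104*4 + (½)/(10²*(1 + 10)) = 416 + (½)*(1/100)/11 = 416 + (½)*(1/100)*(1/11) = 416 + 1/2200 = 915201/2200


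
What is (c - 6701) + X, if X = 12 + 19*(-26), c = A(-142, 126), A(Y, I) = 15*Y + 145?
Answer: -9168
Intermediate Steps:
A(Y, I) = 145 + 15*Y
c = -1985 (c = 145 + 15*(-142) = 145 - 2130 = -1985)
X = -482 (X = 12 - 494 = -482)
(c - 6701) + X = (-1985 - 6701) - 482 = -8686 - 482 = -9168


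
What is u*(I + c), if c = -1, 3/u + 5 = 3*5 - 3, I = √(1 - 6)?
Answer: -3/7 + 3*I*√5/7 ≈ -0.42857 + 0.95831*I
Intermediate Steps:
I = I*√5 (I = √(-5) = I*√5 ≈ 2.2361*I)
u = 3/7 (u = 3/(-5 + (3*5 - 3)) = 3/(-5 + (15 - 3)) = 3/(-5 + 12) = 3/7 ≈ 0.42857)
u*(I + c) = 3*(I*√5 - 1)/7 = 3*(-1 + I*√5)/7 = -3/7 + 3*I*√5/7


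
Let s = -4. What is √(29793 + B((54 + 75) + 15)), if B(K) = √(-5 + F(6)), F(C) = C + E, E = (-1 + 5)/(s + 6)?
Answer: √(29793 + √3) ≈ 172.61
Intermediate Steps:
E = 2 (E = (-1 + 5)/(-4 + 6) = 4/2 = 4*(½) = 2)
F(C) = 2 + C (F(C) = C + 2 = 2 + C)
B(K) = √3 (B(K) = √(-5 + (2 + 6)) = √(-5 + 8) = √3)
√(29793 + B((54 + 75) + 15)) = √(29793 + √3)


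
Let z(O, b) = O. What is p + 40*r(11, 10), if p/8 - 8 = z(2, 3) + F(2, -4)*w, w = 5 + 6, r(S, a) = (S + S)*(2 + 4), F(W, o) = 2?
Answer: 5536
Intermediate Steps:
r(S, a) = 12*S (r(S, a) = (2*S)*6 = 12*S)
w = 11
p = 256 (p = 64 + 8*(2 + 2*11) = 64 + 8*(2 + 22) = 64 + 8*24 = 64 + 192 = 256)
p + 40*r(11, 10) = 256 + 40*(12*11) = 256 + 40*132 = 256 + 5280 = 5536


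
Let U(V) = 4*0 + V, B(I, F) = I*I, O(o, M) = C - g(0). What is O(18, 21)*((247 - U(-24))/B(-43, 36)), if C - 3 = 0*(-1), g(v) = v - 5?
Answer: 2168/1849 ≈ 1.1725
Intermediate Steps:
g(v) = -5 + v
C = 3 (C = 3 + 0*(-1) = 3 + 0 = 3)
O(o, M) = 8 (O(o, M) = 3 - (-5 + 0) = 3 - 1*(-5) = 3 + 5 = 8)
B(I, F) = I²
U(V) = V (U(V) = 0 + V = V)
O(18, 21)*((247 - U(-24))/B(-43, 36)) = 8*((247 - 1*(-24))/((-43)²)) = 8*((247 + 24)/1849) = 8*(271*(1/1849)) = 8*(271/1849) = 2168/1849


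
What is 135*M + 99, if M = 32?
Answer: 4419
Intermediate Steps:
135*M + 99 = 135*32 + 99 = 4320 + 99 = 4419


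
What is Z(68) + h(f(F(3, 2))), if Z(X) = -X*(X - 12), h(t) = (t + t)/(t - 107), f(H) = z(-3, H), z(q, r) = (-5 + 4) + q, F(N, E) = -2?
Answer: -422680/111 ≈ -3807.9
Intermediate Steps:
z(q, r) = -1 + q
f(H) = -4 (f(H) = -1 - 3 = -4)
h(t) = 2*t/(-107 + t) (h(t) = (2*t)/(-107 + t) = 2*t/(-107 + t))
Z(X) = -X*(-12 + X)
Z(68) + h(f(F(3, 2))) = 68*(12 - 1*68) + 2*(-4)/(-107 - 4) = 68*(12 - 68) + 2*(-4)/(-111) = 68*(-56) + 2*(-4)*(-1/111) = -3808 + 8/111 = -422680/111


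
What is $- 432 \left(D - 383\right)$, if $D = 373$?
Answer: $4320$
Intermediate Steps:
$- 432 \left(D - 383\right) = - 432 \left(373 - 383\right) = \left(-432\right) \left(-10\right) = 4320$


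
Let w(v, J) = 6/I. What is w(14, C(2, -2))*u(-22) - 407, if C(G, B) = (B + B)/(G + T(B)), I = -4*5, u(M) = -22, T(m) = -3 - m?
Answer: -2002/5 ≈ -400.40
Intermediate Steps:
I = -20
C(G, B) = 2*B/(-3 + G - B) (C(G, B) = (B + B)/(G + (-3 - B)) = (2*B)/(-3 + G - B) = 2*B/(-3 + G - B))
w(v, J) = -3/10 (w(v, J) = 6/(-20) = 6*(-1/20) = -3/10)
w(14, C(2, -2))*u(-22) - 407 = -3/10*(-22) - 407 = 33/5 - 407 = -2002/5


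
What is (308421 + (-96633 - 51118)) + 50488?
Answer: 211158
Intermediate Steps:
(308421 + (-96633 - 51118)) + 50488 = (308421 - 147751) + 50488 = 160670 + 50488 = 211158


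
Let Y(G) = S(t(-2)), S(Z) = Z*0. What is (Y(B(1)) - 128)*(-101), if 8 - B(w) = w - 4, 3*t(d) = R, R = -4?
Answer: 12928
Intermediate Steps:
t(d) = -4/3 (t(d) = (⅓)*(-4) = -4/3)
B(w) = 12 - w (B(w) = 8 - (w - 4) = 8 - (-4 + w) = 8 + (4 - w) = 12 - w)
S(Z) = 0
Y(G) = 0
(Y(B(1)) - 128)*(-101) = (0 - 128)*(-101) = -128*(-101) = 12928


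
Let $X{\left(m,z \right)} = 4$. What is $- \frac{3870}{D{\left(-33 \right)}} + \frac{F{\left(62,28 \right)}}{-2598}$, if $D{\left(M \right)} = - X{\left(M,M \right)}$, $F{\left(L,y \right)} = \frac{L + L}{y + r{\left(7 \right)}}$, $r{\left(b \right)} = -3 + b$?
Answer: $\frac{20108489}{20784} \approx 967.5$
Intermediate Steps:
$F{\left(L,y \right)} = \frac{2 L}{4 + y}$ ($F{\left(L,y \right)} = \frac{L + L}{y + \left(-3 + 7\right)} = \frac{2 L}{y + 4} = \frac{2 L}{4 + y}$)
$D{\left(M \right)} = -4$ ($D{\left(M \right)} = \left(-1\right) 4 = -4$)
$- \frac{3870}{D{\left(-33 \right)}} + \frac{F{\left(62,28 \right)}}{-2598} = - \frac{3870}{-4} + \frac{2 \cdot 62 \frac{1}{4 + 28}}{-2598} = \left(-3870\right) \left(- \frac{1}{4}\right) + 2 \cdot 62 \cdot \frac{1}{32} \left(- \frac{1}{2598}\right) = \frac{1935}{2} + 2 \cdot 62 \cdot \frac{1}{32} \left(- \frac{1}{2598}\right) = \frac{1935}{2} + \frac{31}{8} \left(- \frac{1}{2598}\right) = \frac{1935}{2} - \frac{31}{20784} = \frac{20108489}{20784}$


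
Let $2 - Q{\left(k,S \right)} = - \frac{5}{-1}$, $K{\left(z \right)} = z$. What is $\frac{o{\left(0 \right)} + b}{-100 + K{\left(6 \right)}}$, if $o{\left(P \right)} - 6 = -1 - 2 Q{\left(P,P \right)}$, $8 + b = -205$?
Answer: $\frac{101}{47} \approx 2.1489$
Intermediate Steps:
$b = -213$ ($b = -8 - 205 = -213$)
$Q{\left(k,S \right)} = -3$ ($Q{\left(k,S \right)} = 2 - - \frac{5}{-1} = 2 - \left(-5\right) \left(-1\right) = 2 - 5 = -3$)
$o{\left(P \right)} = 11$ ($o{\left(P \right)} = 6 - -5 = 6 + \left(-1 + 6\right) = 6 + 5 = 11$)
$\frac{o{\left(0 \right)} + b}{-100 + K{\left(6 \right)}} = \frac{11 - 213}{-100 + 6} = - \frac{202}{-94} = \left(-202\right) \left(- \frac{1}{94}\right) = \frac{101}{47}$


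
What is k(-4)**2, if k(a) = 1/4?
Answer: 1/16 ≈ 0.062500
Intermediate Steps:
k(a) = 1/4
k(-4)**2 = (1/4)**2 = 1/16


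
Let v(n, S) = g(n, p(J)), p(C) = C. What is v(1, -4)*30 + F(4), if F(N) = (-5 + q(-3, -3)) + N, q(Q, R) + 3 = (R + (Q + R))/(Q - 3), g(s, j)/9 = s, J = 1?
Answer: 535/2 ≈ 267.50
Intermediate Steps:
g(s, j) = 9*s
q(Q, R) = -3 + (Q + 2*R)/(-3 + Q) (q(Q, R) = -3 + (R + (Q + R))/(Q - 3) = -3 + (Q + 2*R)/(-3 + Q))
v(n, S) = 9*n
F(N) = -13/2 + N (F(N) = (-5 + (9 - 2*(-3) + 2*(-3))/(-3 - 3)) + N = (-5 + (9 + 6 - 6)/(-6)) + N = (-5 - ⅙*9) + N = (-5 - 3/2) + N = -13/2 + N)
v(1, -4)*30 + F(4) = (9*1)*30 + (-13/2 + 4) = 9*30 - 5/2 = 270 - 5/2 = 535/2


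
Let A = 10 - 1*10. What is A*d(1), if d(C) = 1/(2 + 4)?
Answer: 0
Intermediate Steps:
A = 0 (A = 10 - 10 = 0)
d(C) = ⅙ (d(C) = 1/6 = ⅙)
A*d(1) = 0*(⅙) = 0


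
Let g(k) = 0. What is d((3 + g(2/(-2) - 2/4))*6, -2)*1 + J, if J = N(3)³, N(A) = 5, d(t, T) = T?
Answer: 123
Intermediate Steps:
J = 125 (J = 5³ = 125)
d((3 + g(2/(-2) - 2/4))*6, -2)*1 + J = -2*1 + 125 = -2 + 125 = 123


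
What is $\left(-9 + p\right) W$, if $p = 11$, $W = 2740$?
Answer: $5480$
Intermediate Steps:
$\left(-9 + p\right) W = \left(-9 + 11\right) 2740 = 2 \cdot 2740 = 5480$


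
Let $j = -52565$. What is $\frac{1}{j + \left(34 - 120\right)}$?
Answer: $- \frac{1}{52651} \approx -1.8993 \cdot 10^{-5}$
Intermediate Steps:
$\frac{1}{j + \left(34 - 120\right)} = \frac{1}{-52565 + \left(34 - 120\right)} = \frac{1}{-52565 - 86} = \frac{1}{-52651} = - \frac{1}{52651}$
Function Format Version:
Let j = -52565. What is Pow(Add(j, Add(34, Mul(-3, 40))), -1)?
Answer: Rational(-1, 52651) ≈ -1.8993e-5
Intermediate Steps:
Pow(Add(j, Add(34, Mul(-3, 40))), -1) = Pow(Add(-52565, Add(34, Mul(-3, 40))), -1) = Pow(Add(-52565, Add(34, -120)), -1) = Pow(Add(-52565, -86), -1) = Pow(-52651, -1) = Rational(-1, 52651)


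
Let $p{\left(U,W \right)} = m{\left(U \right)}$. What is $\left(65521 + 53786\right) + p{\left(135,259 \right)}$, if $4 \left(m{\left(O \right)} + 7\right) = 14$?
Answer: $\frac{238607}{2} \approx 1.193 \cdot 10^{5}$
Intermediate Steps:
$m{\left(O \right)} = - \frac{7}{2}$ ($m{\left(O \right)} = -7 + \frac{1}{4} \cdot 14 = -7 + \frac{7}{2} = - \frac{7}{2}$)
$p{\left(U,W \right)} = - \frac{7}{2}$
$\left(65521 + 53786\right) + p{\left(135,259 \right)} = \left(65521 + 53786\right) - \frac{7}{2} = 119307 - \frac{7}{2} = \frac{238607}{2}$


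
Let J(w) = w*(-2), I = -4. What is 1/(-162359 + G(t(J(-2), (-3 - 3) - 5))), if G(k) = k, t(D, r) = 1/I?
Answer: -4/649437 ≈ -6.1592e-6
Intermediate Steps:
J(w) = -2*w
t(D, r) = -¼ (t(D, r) = 1/(-4) = -¼)
1/(-162359 + G(t(J(-2), (-3 - 3) - 5))) = 1/(-162359 - ¼) = 1/(-649437/4) = -4/649437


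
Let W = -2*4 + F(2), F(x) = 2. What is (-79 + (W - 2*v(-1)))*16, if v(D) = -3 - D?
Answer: -1296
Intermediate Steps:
W = -6 (W = -2*4 + 2 = -8 + 2 = -6)
(-79 + (W - 2*v(-1)))*16 = (-79 + (-6 - 2*(-3 - 1*(-1))))*16 = (-79 + (-6 - 2*(-3 + 1)))*16 = (-79 + (-6 - 2*(-2)))*16 = (-79 + (-6 + 4))*16 = (-79 - 2)*16 = -81*16 = -1296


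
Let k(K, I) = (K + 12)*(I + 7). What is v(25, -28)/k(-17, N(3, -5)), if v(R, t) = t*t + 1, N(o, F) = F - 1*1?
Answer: -157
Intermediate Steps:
N(o, F) = -1 + F (N(o, F) = F - 1 = -1 + F)
k(K, I) = (7 + I)*(12 + K) (k(K, I) = (12 + K)*(7 + I) = (7 + I)*(12 + K))
v(R, t) = 1 + t**2 (v(R, t) = t**2 + 1 = 1 + t**2)
v(25, -28)/k(-17, N(3, -5)) = (1 + (-28)**2)/(84 + 7*(-17) + 12*(-1 - 5) + (-1 - 5)*(-17)) = (1 + 784)/(84 - 119 + 12*(-6) - 6*(-17)) = 785/(84 - 119 - 72 + 102) = 785/(-5) = 785*(-1/5) = -157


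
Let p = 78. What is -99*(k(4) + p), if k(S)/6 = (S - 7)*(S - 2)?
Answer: -4158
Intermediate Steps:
k(S) = 6*(-7 + S)*(-2 + S) (k(S) = 6*((S - 7)*(S - 2)) = 6*((-7 + S)*(-2 + S)) = 6*(-7 + S)*(-2 + S))
-99*(k(4) + p) = -99*((84 - 54*4 + 6*4**2) + 78) = -99*((84 - 216 + 6*16) + 78) = -99*((84 - 216 + 96) + 78) = -99*(-36 + 78) = -99*42 = -4158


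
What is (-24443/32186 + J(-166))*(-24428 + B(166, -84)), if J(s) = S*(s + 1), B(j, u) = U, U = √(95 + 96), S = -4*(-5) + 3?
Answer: 1492188202982/16093 - 122170313*√191/32186 ≈ 9.2670e+7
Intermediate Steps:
S = 23 (S = 20 + 3 = 23)
U = √191 ≈ 13.820
B(j, u) = √191
J(s) = 23 + 23*s (J(s) = 23*(s + 1) = 23*(1 + s) = 23 + 23*s)
(-24443/32186 + J(-166))*(-24428 + B(166, -84)) = (-24443/32186 + (23 + 23*(-166)))*(-24428 + √191) = (-24443*1/32186 + (23 - 3818))*(-24428 + √191) = (-24443/32186 - 3795)*(-24428 + √191) = -122170313*(-24428 + √191)/32186 = 1492188202982/16093 - 122170313*√191/32186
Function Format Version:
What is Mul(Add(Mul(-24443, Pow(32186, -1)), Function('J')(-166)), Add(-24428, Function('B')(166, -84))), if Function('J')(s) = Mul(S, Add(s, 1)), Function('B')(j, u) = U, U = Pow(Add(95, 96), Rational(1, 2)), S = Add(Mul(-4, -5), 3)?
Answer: Add(Rational(1492188202982, 16093), Mul(Rational(-122170313, 32186), Pow(191, Rational(1, 2)))) ≈ 9.2670e+7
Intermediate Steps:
S = 23 (S = Add(20, 3) = 23)
U = Pow(191, Rational(1, 2)) ≈ 13.820
Function('B')(j, u) = Pow(191, Rational(1, 2))
Function('J')(s) = Add(23, Mul(23, s)) (Function('J')(s) = Mul(23, Add(s, 1)) = Mul(23, Add(1, s)) = Add(23, Mul(23, s)))
Mul(Add(Mul(-24443, Pow(32186, -1)), Function('J')(-166)), Add(-24428, Function('B')(166, -84))) = Mul(Add(Mul(-24443, Pow(32186, -1)), Add(23, Mul(23, -166))), Add(-24428, Pow(191, Rational(1, 2)))) = Mul(Add(Mul(-24443, Rational(1, 32186)), Add(23, -3818)), Add(-24428, Pow(191, Rational(1, 2)))) = Mul(Add(Rational(-24443, 32186), -3795), Add(-24428, Pow(191, Rational(1, 2)))) = Mul(Rational(-122170313, 32186), Add(-24428, Pow(191, Rational(1, 2)))) = Add(Rational(1492188202982, 16093), Mul(Rational(-122170313, 32186), Pow(191, Rational(1, 2))))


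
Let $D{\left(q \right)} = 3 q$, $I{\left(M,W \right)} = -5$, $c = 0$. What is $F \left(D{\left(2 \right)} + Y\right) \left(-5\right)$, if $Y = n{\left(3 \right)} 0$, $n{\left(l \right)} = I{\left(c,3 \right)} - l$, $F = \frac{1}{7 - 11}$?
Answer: $\frac{15}{2} \approx 7.5$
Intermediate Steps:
$F = - \frac{1}{4}$ ($F = \frac{1}{-4} = - \frac{1}{4} \approx -0.25$)
$n{\left(l \right)} = -5 - l$
$Y = 0$ ($Y = \left(-5 - 3\right) 0 = \left(-8\right) 0 = 0$)
$F \left(D{\left(2 \right)} + Y\right) \left(-5\right) = - \frac{\left(3 \cdot 2 + 0\right) \left(-5\right)}{4} = - \frac{\left(6 + 0\right) \left(-5\right)}{4} = - \frac{6 \left(-5\right)}{4} = \left(- \frac{1}{4}\right) \left(-30\right) = \frac{15}{2}$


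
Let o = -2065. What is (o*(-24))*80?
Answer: 3964800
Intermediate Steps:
(o*(-24))*80 = -2065*(-24)*80 = 49560*80 = 3964800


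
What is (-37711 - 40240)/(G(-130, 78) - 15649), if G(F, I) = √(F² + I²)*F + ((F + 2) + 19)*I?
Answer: 1882594601/194841201 - 263474380*√34/194841201 ≈ 1.7773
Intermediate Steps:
G(F, I) = F*√(F² + I²) + I*(21 + F) (G(F, I) = F*√(F² + I²) + ((2 + F) + 19)*I = F*√(F² + I²) + (21 + F)*I = F*√(F² + I²) + I*(21 + F))
(-37711 - 40240)/(G(-130, 78) - 15649) = (-37711 - 40240)/((21*78 - 130*78 - 130*√((-130)² + 78²)) - 15649) = -77951/((1638 - 10140 - 130*√(16900 + 6084)) - 15649) = -77951/((1638 - 10140 - 3380*√34) - 15649) = -77951/((-8502 - 3380*√34) - 15649) = -77951/(-24151 - 3380*√34)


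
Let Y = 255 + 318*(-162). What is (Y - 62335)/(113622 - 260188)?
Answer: 8114/10469 ≈ 0.77505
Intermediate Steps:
Y = -51261 (Y = 255 - 51516 = -51261)
(Y - 62335)/(113622 - 260188) = (-51261 - 62335)/(113622 - 260188) = -113596/(-146566) = -113596*(-1/146566) = 8114/10469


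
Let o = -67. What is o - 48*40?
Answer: -1987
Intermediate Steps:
o - 48*40 = -67 - 48*40 = -67 - 1920 = -1987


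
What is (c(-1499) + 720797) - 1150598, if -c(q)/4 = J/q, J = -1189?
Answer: -644276455/1499 ≈ -4.2980e+5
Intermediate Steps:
c(q) = 4756/q (c(q) = -(-4756)/q = 4756/q)
(c(-1499) + 720797) - 1150598 = (4756/(-1499) + 720797) - 1150598 = (4756*(-1/1499) + 720797) - 1150598 = (-4756/1499 + 720797) - 1150598 = 1080469947/1499 - 1150598 = -644276455/1499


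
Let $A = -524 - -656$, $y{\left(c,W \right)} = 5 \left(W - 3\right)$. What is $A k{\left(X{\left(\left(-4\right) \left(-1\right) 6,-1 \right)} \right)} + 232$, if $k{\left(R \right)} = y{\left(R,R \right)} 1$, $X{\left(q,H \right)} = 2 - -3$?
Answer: $1552$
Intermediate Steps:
$X{\left(q,H \right)} = 5$ ($X{\left(q,H \right)} = 2 + 3 = 5$)
$y{\left(c,W \right)} = -15 + 5 W$ ($y{\left(c,W \right)} = 5 \left(-3 + W\right) = -15 + 5 W$)
$k{\left(R \right)} = -15 + 5 R$ ($k{\left(R \right)} = \left(-15 + 5 R\right) 1 = -15 + 5 R$)
$A = 132$ ($A = -524 + 656 = 132$)
$A k{\left(X{\left(\left(-4\right) \left(-1\right) 6,-1 \right)} \right)} + 232 = 132 \left(-15 + 5 \cdot 5\right) + 232 = 132 \left(-15 + 25\right) + 232 = 132 \cdot 10 + 232 = 1320 + 232 = 1552$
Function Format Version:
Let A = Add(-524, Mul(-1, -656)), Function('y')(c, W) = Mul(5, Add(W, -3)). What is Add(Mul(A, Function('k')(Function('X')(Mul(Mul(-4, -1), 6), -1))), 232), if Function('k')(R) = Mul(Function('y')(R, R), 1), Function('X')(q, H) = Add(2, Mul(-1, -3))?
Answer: 1552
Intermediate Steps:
Function('X')(q, H) = 5 (Function('X')(q, H) = Add(2, 3) = 5)
Function('y')(c, W) = Add(-15, Mul(5, W)) (Function('y')(c, W) = Mul(5, Add(-3, W)) = Add(-15, Mul(5, W)))
Function('k')(R) = Add(-15, Mul(5, R)) (Function('k')(R) = Mul(Add(-15, Mul(5, R)), 1) = Add(-15, Mul(5, R)))
A = 132 (A = Add(-524, 656) = 132)
Add(Mul(A, Function('k')(Function('X')(Mul(Mul(-4, -1), 6), -1))), 232) = Add(Mul(132, Add(-15, Mul(5, 5))), 232) = Add(Mul(132, Add(-15, 25)), 232) = Add(Mul(132, 10), 232) = Add(1320, 232) = 1552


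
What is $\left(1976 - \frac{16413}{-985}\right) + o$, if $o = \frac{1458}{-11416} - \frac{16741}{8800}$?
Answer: $\frac{4924521483181}{2473847200} \approx 1990.6$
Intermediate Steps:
$o = - \frac{25493207}{12557600}$ ($o = 1458 \left(- \frac{1}{11416}\right) - \frac{16741}{8800} = - \frac{729}{5708} - \frac{16741}{8800} = - \frac{25493207}{12557600} \approx -2.0301$)
$\left(1976 - \frac{16413}{-985}\right) + o = \left(1976 - \frac{16413}{-985}\right) - \frac{25493207}{12557600} = \left(1976 - - \frac{16413}{985}\right) - \frac{25493207}{12557600} = \left(1976 + \frac{16413}{985}\right) - \frac{25493207}{12557600} = \frac{1962773}{985} - \frac{25493207}{12557600} = \frac{4924521483181}{2473847200}$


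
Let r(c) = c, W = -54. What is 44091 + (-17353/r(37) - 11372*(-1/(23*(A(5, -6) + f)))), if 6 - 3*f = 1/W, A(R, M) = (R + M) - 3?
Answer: 322225574/7429 ≈ 43374.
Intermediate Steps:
A(R, M) = -3 + M + R (A(R, M) = (M + R) - 3 = -3 + M + R)
f = 325/162 (f = 2 - 1/3/(-54) = 2 - 1/3*(-1/54) = 2 + 1/162 = 325/162 ≈ 2.0062)
44091 + (-17353/r(37) - 11372*(-1/(23*(A(5, -6) + f)))) = 44091 + (-17353/37 - 11372*(-1/(23*((-3 - 6 + 5) + 325/162)))) = 44091 + (-17353*1/37 - 11372*(-1/(23*(-4 + 325/162)))) = 44091 + (-469 - 11372/((-23*(-323/162)))) = 44091 + (-469 - 11372/7429/162) = 44091 + (-469 - 11372*162/7429) = 44091 + (-469 - 1842264/7429) = 44091 - 5326465/7429 = 322225574/7429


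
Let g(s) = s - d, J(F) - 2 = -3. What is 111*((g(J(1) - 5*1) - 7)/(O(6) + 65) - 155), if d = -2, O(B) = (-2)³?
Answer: -327302/19 ≈ -17226.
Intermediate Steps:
J(F) = -1 (J(F) = 2 - 3 = -1)
O(B) = -8
g(s) = 2 + s (g(s) = s - 1*(-2) = s + 2 = 2 + s)
111*((g(J(1) - 5*1) - 7)/(O(6) + 65) - 155) = 111*(((2 + (-1 - 5*1)) - 7)/(-8 + 65) - 155) = 111*(((2 + (-1 - 5)) - 7)/57 - 155) = 111*(((2 - 6) - 7)*(1/57) - 155) = 111*((-4 - 7)*(1/57) - 155) = 111*(-11*1/57 - 155) = 111*(-11/57 - 155) = 111*(-8846/57) = -327302/19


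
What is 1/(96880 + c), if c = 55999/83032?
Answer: 83032/8044196159 ≈ 1.0322e-5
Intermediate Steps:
c = 55999/83032 (c = 55999*(1/83032) = 55999/83032 ≈ 0.67443)
1/(96880 + c) = 1/(96880 + 55999/83032) = 1/(8044196159/83032) = 83032/8044196159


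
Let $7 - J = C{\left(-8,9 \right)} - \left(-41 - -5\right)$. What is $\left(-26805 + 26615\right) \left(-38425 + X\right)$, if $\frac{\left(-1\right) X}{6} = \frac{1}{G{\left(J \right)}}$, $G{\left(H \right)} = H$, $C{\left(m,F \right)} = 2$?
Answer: $\frac{226322110}{31} \approx 7.3007 \cdot 10^{6}$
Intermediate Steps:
$J = -31$ ($J = 7 - \left(2 - \left(-41 - -5\right)\right) = 7 - \left(2 - \left(-41 + 5\right)\right) = 7 - \left(2 - -36\right) = 7 - \left(2 + 36\right) = 7 - 38 = -31$)
$X = \frac{6}{31}$ ($X = - \frac{6}{-31} = \left(-6\right) \left(- \frac{1}{31}\right) = \frac{6}{31} \approx 0.19355$)
$\left(-26805 + 26615\right) \left(-38425 + X\right) = \left(-26805 + 26615\right) \left(-38425 + \frac{6}{31}\right) = \left(-190\right) \left(- \frac{1191169}{31}\right) = \frac{226322110}{31}$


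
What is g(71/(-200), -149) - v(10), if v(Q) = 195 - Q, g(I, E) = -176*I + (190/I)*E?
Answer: 141332527/1775 ≈ 79624.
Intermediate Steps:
g(I, E) = -176*I + 190*E/I
g(71/(-200), -149) - v(10) = (-12496/(-200) + 190*(-149)/(71/(-200))) - (195 - 1*10) = (-12496*(-1)/200 + 190*(-149)/(71*(-1/200))) - (195 - 10) = (-176*(-71/200) + 190*(-149)/(-71/200)) - 1*185 = (1562/25 + 190*(-149)*(-200/71)) - 185 = (1562/25 + 5662000/71) - 185 = 141660902/1775 - 185 = 141332527/1775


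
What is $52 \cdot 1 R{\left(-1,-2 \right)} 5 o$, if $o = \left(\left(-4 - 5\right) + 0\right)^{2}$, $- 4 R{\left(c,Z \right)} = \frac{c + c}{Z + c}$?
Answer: $-3510$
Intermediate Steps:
$R{\left(c,Z \right)} = - \frac{c}{2 \left(Z + c\right)}$ ($R{\left(c,Z \right)} = - \frac{\left(c + c\right) \frac{1}{Z + c}}{4} = - \frac{2 c \frac{1}{Z + c}}{4} = - \frac{c}{2 \left(Z + c\right)}$)
$o = 81$ ($o = \left(\left(-4 - 5\right) + 0\right)^{2} = \left(-9 + 0\right)^{2} = \left(-9\right)^{2} = 81$)
$52 \cdot 1 R{\left(-1,-2 \right)} 5 o = 52 \cdot 1 \left(\left(-1\right) \left(-1\right) \frac{1}{2 \left(-2\right) + 2 \left(-1\right)}\right) 5 \cdot 81 = 52 \cdot 1 \left(\left(-1\right) \left(-1\right) \frac{1}{-4 - 2}\right) 5 \cdot 81 = 52 \cdot 1 \left(\left(-1\right) \left(-1\right) \frac{1}{-6}\right) 5 \cdot 81 = 52 \cdot 1 \left(\left(-1\right) \left(-1\right) \left(- \frac{1}{6}\right)\right) 5 \cdot 81 = 52 \cdot 1 \left(- \frac{1}{6}\right) 5 \cdot 81 = 52 \left(\left(- \frac{1}{6}\right) 5\right) 81 = 52 \left(- \frac{5}{6}\right) 81 = \left(- \frac{130}{3}\right) 81 = -3510$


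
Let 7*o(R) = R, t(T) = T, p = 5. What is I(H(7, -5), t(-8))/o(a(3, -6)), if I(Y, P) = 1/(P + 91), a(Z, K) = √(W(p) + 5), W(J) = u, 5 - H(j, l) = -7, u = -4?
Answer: 7/83 ≈ 0.084337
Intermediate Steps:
H(j, l) = 12 (H(j, l) = 5 - 1*(-7) = 5 + 7 = 12)
W(J) = -4
a(Z, K) = 1 (a(Z, K) = √(-4 + 5) = √1 = 1)
o(R) = R/7
I(Y, P) = 1/(91 + P)
I(H(7, -5), t(-8))/o(a(3, -6)) = 1/((91 - 8)*(((⅐)*1))) = 1/(83*(⅐)) = (1/83)*7 = 7/83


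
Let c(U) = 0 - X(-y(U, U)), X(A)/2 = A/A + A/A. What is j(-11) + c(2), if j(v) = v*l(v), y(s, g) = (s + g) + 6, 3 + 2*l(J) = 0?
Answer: 25/2 ≈ 12.500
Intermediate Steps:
l(J) = -3/2 (l(J) = -3/2 + (1/2)*0 = -3/2 + 0 = -3/2)
y(s, g) = 6 + g + s (y(s, g) = (g + s) + 6 = 6 + g + s)
X(A) = 4 (X(A) = 2*(A/A + A/A) = 2*(1 + 1) = 2*2 = 4)
c(U) = -4 (c(U) = 0 - 1*4 = 0 - 4 = -4)
j(v) = -3*v/2 (j(v) = v*(-3/2) = -3*v/2)
j(-11) + c(2) = -3/2*(-11) - 4 = 33/2 - 4 = 25/2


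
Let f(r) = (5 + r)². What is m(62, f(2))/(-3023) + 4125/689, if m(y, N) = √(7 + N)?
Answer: 4125/689 - 2*√14/3023 ≈ 5.9845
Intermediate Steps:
m(62, f(2))/(-3023) + 4125/689 = √(7 + (5 + 2)²)/(-3023) + 4125/689 = √(7 + 7²)*(-1/3023) + 4125*(1/689) = √(7 + 49)*(-1/3023) + 4125/689 = √56*(-1/3023) + 4125/689 = (2*√14)*(-1/3023) + 4125/689 = -2*√14/3023 + 4125/689 = 4125/689 - 2*√14/3023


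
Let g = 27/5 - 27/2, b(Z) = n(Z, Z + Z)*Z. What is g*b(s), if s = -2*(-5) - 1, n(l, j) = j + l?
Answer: -19683/10 ≈ -1968.3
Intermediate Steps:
s = 9 (s = 10 - 1 = 9)
b(Z) = 3*Z**2 (b(Z) = ((Z + Z) + Z)*Z = (2*Z + Z)*Z = (3*Z)*Z = 3*Z**2)
g = -81/10 (g = 27*(1/5) - 27*1/2 = 27/5 - 27/2 = -81/10 ≈ -8.1000)
g*b(s) = -243*9**2/10 = -243*81/10 = -81/10*243 = -19683/10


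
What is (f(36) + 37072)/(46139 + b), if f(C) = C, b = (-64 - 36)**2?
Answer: 37108/56139 ≈ 0.66100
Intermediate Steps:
b = 10000 (b = (-100)**2 = 10000)
(f(36) + 37072)/(46139 + b) = (36 + 37072)/(46139 + 10000) = 37108/56139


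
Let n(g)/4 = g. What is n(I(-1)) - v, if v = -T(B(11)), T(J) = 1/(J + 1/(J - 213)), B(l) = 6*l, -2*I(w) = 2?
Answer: -38657/9701 ≈ -3.9848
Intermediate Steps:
I(w) = -1 (I(w) = -1/2*2 = -1)
T(J) = 1/(J + 1/(-213 + J))
n(g) = 4*g
v = -147/9701 (v = -(-213 + 6*11)/(1 + (6*11)**2 - 1278*11) = -(-213 + 66)/(1 + 66**2 - 213*66) = -(-147)/(1 + 4356 - 14058) = -(-147)/(-9701) = -(-1)*(-147)/9701 = -1*147/9701 = -147/9701 ≈ -0.015153)
n(I(-1)) - v = 4*(-1) - 1*(-147/9701) = -4 + 147/9701 = -38657/9701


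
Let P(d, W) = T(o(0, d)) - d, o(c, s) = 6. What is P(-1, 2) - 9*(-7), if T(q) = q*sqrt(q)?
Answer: 64 + 6*sqrt(6) ≈ 78.697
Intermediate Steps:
T(q) = q**(3/2)
P(d, W) = -d + 6*sqrt(6) (P(d, W) = 6**(3/2) - d = 6*sqrt(6) - d = -d + 6*sqrt(6))
P(-1, 2) - 9*(-7) = (-1*(-1) + 6*sqrt(6)) - 9*(-7) = (1 + 6*sqrt(6)) + 63 = 64 + 6*sqrt(6)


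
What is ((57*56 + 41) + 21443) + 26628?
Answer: 51304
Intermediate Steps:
((57*56 + 41) + 21443) + 26628 = ((3192 + 41) + 21443) + 26628 = (3233 + 21443) + 26628 = 24676 + 26628 = 51304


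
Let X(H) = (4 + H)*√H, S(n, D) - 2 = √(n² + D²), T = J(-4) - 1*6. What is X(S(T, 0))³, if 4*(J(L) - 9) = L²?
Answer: 59319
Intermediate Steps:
J(L) = 9 + L²/4
T = 7 (T = (9 + (¼)*(-4)²) - 1*6 = (9 + (¼)*16) - 6 = (9 + 4) - 6 = 13 - 6 = 7)
S(n, D) = 2 + √(D² + n²) (S(n, D) = 2 + √(n² + D²) = 2 + √(D² + n²))
X(H) = √H*(4 + H)
X(S(T, 0))³ = (√(2 + √(0² + 7²))*(4 + (2 + √(0² + 7²))))³ = (√(2 + √(0 + 49))*(4 + (2 + √(0 + 49))))³ = (√(2 + √49)*(4 + (2 + √49)))³ = (√(2 + 7)*(4 + (2 + 7)))³ = (√9*(4 + 9))³ = (3*13)³ = 39³ = 59319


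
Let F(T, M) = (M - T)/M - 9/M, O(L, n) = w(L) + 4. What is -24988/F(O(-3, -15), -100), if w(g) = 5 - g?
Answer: -2498800/121 ≈ -20651.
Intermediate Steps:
O(L, n) = 9 - L (O(L, n) = (5 - L) + 4 = 9 - L)
F(T, M) = -9/M + (M - T)/M (F(T, M) = (M - T)/M - 9/M = -9/M + (M - T)/M)
-24988/F(O(-3, -15), -100) = -24988*(-100/(-9 - 100 - (9 - 1*(-3)))) = -24988*(-100/(-9 - 100 - (9 + 3))) = -24988*(-100/(-9 - 100 - 1*12)) = -24988*(-100/(-9 - 100 - 12)) = -24988/((-1/100*(-121))) = -24988/121/100 = -24988*100/121 = -2498800/121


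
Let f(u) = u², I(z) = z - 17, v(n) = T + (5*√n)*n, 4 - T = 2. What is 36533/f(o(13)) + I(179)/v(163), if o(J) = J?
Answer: 1318459767629/6099135133 + 44010*√163/36089557 ≈ 216.19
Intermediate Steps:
T = 2 (T = 4 - 1*2 = 4 - 2 = 2)
v(n) = 2 + 5*n^(3/2) (v(n) = 2 + (5*√n)*n = 2 + 5*n^(3/2))
I(z) = -17 + z
36533/f(o(13)) + I(179)/v(163) = 36533/(13²) + (-17 + 179)/(2 + 5*163^(3/2)) = 36533/169 + 162/(2 + 5*(163*√163)) = 36533*(1/169) + 162/(2 + 815*√163) = 36533/169 + 162/(2 + 815*√163)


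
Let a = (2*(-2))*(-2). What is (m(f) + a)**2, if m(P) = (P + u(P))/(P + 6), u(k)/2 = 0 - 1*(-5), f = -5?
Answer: 169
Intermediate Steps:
u(k) = 10 (u(k) = 2*(0 - 1*(-5)) = 2*(0 + 5) = 2*5 = 10)
m(P) = (10 + P)/(6 + P) (m(P) = (P + 10)/(P + 6) = (10 + P)/(6 + P))
a = 8 (a = -4*(-2) = 8)
(m(f) + a)**2 = ((10 - 5)/(6 - 5) + 8)**2 = (5/1 + 8)**2 = (1*5 + 8)**2 = (5 + 8)**2 = 13**2 = 169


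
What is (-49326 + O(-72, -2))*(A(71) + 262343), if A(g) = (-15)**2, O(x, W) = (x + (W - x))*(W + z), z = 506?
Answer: -13216097712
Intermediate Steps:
O(x, W) = W*(506 + W) (O(x, W) = (x + (W - x))*(W + 506) = W*(506 + W))
A(g) = 225
(-49326 + O(-72, -2))*(A(71) + 262343) = (-49326 - 2*(506 - 2))*(225 + 262343) = (-49326 - 2*504)*262568 = (-49326 - 1008)*262568 = -50334*262568 = -13216097712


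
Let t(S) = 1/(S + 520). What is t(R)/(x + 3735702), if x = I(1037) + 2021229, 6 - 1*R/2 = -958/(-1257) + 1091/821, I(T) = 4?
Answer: 1031997/3135840455729390 ≈ 3.2910e-10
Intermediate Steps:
R = 8068154/1031997 (R = 12 - 2*(-958/(-1257) + 1091/821) = 12 - 2*(-958*(-1/1257) + 1091*(1/821)) = 12 - 2*(958/1257 + 1091/821) = 12 - 2*2157905/1031997 = 12 - 4315810/1031997 = 8068154/1031997 ≈ 7.8180)
x = 2021233 (x = 4 + 2021229 = 2021233)
t(S) = 1/(520 + S)
t(R)/(x + 3735702) = 1/((520 + 8068154/1031997)*(2021233 + 3735702)) = 1/((544706594/1031997)*5756935) = (1031997/544706594)*(1/5756935) = 1031997/3135840455729390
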